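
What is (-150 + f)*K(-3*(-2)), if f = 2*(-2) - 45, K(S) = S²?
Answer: -7164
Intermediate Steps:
f = -49 (f = -4 - 45 = -49)
(-150 + f)*K(-3*(-2)) = (-150 - 49)*(-3*(-2))² = -199*6² = -199*36 = -7164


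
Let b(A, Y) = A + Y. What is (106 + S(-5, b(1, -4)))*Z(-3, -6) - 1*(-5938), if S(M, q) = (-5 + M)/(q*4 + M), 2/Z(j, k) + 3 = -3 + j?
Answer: 301630/51 ≈ 5914.3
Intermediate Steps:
Z(j, k) = 2/(-6 + j) (Z(j, k) = 2/(-3 + (-3 + j)) = 2/(-6 + j))
S(M, q) = (-5 + M)/(M + 4*q) (S(M, q) = (-5 + M)/(4*q + M) = (-5 + M)/(M + 4*q))
(106 + S(-5, b(1, -4)))*Z(-3, -6) - 1*(-5938) = (106 + (-5 - 5)/(-5 + 4*(1 - 4)))*(2/(-6 - 3)) - 1*(-5938) = (106 - 10/(-5 + 4*(-3)))*(2/(-9)) + 5938 = (106 - 10/(-5 - 12))*(2*(-1/9)) + 5938 = (106 - 10/(-17))*(-2/9) + 5938 = (106 - 1/17*(-10))*(-2/9) + 5938 = (106 + 10/17)*(-2/9) + 5938 = (1812/17)*(-2/9) + 5938 = -1208/51 + 5938 = 301630/51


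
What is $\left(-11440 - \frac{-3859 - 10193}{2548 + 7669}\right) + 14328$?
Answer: $\frac{29520748}{10217} \approx 2889.4$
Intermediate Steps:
$\left(-11440 - \frac{-3859 - 10193}{2548 + 7669}\right) + 14328 = \left(-11440 - - \frac{14052}{10217}\right) + 14328 = \left(-11440 + \frac{14052}{10217}\right) + 14328 = - \frac{116868428}{10217} + 14328 = \frac{29520748}{10217}$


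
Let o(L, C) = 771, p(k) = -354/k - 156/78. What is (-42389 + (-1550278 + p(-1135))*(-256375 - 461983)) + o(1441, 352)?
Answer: 1263999304137238/1135 ≈ 1.1137e+12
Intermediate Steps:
p(k) = -2 - 354/k (p(k) = -354/k - 156*1/78 = -354/k - 2 = -2 - 354/k)
(-42389 + (-1550278 + p(-1135))*(-256375 - 461983)) + o(1441, 352) = (-42389 + (-1550278 + (-2 - 354/(-1135)))*(-256375 - 461983)) + 771 = (-42389 + (-1550278 + (-2 - 354*(-1/1135)))*(-718358)) + 771 = (-42389 + (-1550278 + (-2 + 354/1135))*(-718358)) + 771 = (-42389 + (-1550278 - 1916/1135)*(-718358)) + 771 = (-42389 - 1759567446/1135*(-718358)) + 771 = (-42389 + 1263999351373668/1135) + 771 = 1263999303262153/1135 + 771 = 1263999304137238/1135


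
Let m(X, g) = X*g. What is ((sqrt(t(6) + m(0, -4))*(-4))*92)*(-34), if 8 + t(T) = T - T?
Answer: 25024*I*sqrt(2) ≈ 35389.0*I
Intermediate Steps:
t(T) = -8 (t(T) = -8 + (T - T) = -8 + 0 = -8)
((sqrt(t(6) + m(0, -4))*(-4))*92)*(-34) = ((sqrt(-8 + 0*(-4))*(-4))*92)*(-34) = ((sqrt(-8 + 0)*(-4))*92)*(-34) = ((sqrt(-8)*(-4))*92)*(-34) = (((2*I*sqrt(2))*(-4))*92)*(-34) = (-8*I*sqrt(2)*92)*(-34) = -736*I*sqrt(2)*(-34) = 25024*I*sqrt(2)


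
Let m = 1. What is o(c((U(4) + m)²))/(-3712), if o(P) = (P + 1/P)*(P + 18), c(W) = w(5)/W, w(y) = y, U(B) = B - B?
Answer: -299/9280 ≈ -0.032220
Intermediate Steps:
U(B) = 0
c(W) = 5/W
o(P) = (18 + P)*(P + 1/P) (o(P) = (P + 1/P)*(18 + P) = (18 + P)*(P + 1/P))
o(c((U(4) + m)²))/(-3712) = (1 + (5/((0 + 1)²))² + 18*(5/((0 + 1)²)) + 18/((5/((0 + 1)²))))/(-3712) = (1 + (5/(1²))² + 18*(5/(1²)) + 18/((5/(1²))))*(-1/3712) = (1 + (5/1)² + 18*(5/1) + 18/((5/1)))*(-1/3712) = (1 + (5*1)² + 18*(5*1) + 18/((5*1)))*(-1/3712) = (1 + 5² + 18*5 + 18/5)*(-1/3712) = (1 + 25 + 90 + 18*(⅕))*(-1/3712) = (1 + 25 + 90 + 18/5)*(-1/3712) = (598/5)*(-1/3712) = -299/9280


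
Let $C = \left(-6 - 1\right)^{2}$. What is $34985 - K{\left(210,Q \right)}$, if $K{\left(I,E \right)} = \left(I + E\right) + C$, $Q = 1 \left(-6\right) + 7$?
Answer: $34725$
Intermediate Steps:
$Q = 1$ ($Q = -6 + 7 = 1$)
$C = 49$ ($C = \left(-7\right)^{2} = 49$)
$K{\left(I,E \right)} = 49 + E + I$ ($K{\left(I,E \right)} = \left(I + E\right) + 49 = \left(E + I\right) + 49 = 49 + E + I$)
$34985 - K{\left(210,Q \right)} = 34985 - \left(49 + 1 + 210\right) = 34985 - 260 = 34725$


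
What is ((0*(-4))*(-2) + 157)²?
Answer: 24649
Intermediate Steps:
((0*(-4))*(-2) + 157)² = (0*(-2) + 157)² = (0 + 157)² = 157² = 24649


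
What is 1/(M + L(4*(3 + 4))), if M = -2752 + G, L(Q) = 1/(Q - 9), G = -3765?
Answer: -19/123822 ≈ -0.00015345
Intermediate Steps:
L(Q) = 1/(-9 + Q)
M = -6517 (M = -2752 - 3765 = -6517)
1/(M + L(4*(3 + 4))) = 1/(-6517 + 1/(-9 + 4*(3 + 4))) = 1/(-6517 + 1/(-9 + 4*7)) = 1/(-6517 + 1/(-9 + 28)) = 1/(-6517 + 1/19) = 1/(-123822/19) = -19/123822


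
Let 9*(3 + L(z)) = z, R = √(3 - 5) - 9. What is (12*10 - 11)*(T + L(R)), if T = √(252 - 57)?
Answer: -436 + 109*√195 + 109*I*√2/9 ≈ 1086.1 + 17.128*I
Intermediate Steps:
R = -9 + I*√2 (R = √(-2) - 9 = I*√2 - 9 = -9 + I*√2 ≈ -9.0 + 1.4142*I)
L(z) = -3 + z/9
T = √195 ≈ 13.964
(12*10 - 11)*(T + L(R)) = (12*10 - 11)*(√195 + (-3 + (-9 + I*√2)/9)) = (120 - 11)*(√195 + (-3 + (-1 + I*√2/9))) = 109*(√195 + (-4 + I*√2/9)) = 109*(-4 + √195 + I*√2/9) = -436 + 109*√195 + 109*I*√2/9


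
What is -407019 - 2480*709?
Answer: -2165339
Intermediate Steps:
-407019 - 2480*709 = -407019 - 248*7090 = -407019 - 1758320 = -2165339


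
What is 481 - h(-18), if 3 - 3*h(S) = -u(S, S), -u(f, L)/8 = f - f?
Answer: 480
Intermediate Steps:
u(f, L) = 0 (u(f, L) = -8*(f - f) = -8*0 = 0)
h(S) = 1 (h(S) = 1 - (-1)*0/3 = 1 - ⅓*0 = 1 + 0 = 1)
481 - h(-18) = 481 - 1*1 = 481 - 1 = 480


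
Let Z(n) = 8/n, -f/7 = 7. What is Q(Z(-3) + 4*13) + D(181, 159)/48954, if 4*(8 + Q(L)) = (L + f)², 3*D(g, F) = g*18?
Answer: -2335117/293724 ≈ -7.9500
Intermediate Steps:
f = -49 (f = -7*7 = -49)
D(g, F) = 6*g (D(g, F) = (g*18)/3 = (18*g)/3 = 6*g)
Q(L) = -8 + (-49 + L)²/4 (Q(L) = -8 + (L - 49)²/4 = -8 + (-49 + L)²/4)
Q(Z(-3) + 4*13) + D(181, 159)/48954 = (-8 + (-49 + (8/(-3) + 4*13))²/4) + (6*181)/48954 = (-8 + (-49 + (8*(-⅓) + 52))²/4) + 1086*(1/48954) = (-8 + (-49 + (-8/3 + 52))²/4) + 181/8159 = (-8 + (-49 + 148/3)²/4) + 181/8159 = (-8 + (⅓)²/4) + 181/8159 = (-8 + (¼)*(⅑)) + 181/8159 = (-8 + 1/36) + 181/8159 = -287/36 + 181/8159 = -2335117/293724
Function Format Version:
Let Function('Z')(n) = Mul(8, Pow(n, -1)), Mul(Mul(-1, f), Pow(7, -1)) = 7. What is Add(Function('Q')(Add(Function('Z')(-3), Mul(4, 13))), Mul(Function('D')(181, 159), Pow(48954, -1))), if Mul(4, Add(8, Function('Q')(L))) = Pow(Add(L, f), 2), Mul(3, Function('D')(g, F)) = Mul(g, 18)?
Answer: Rational(-2335117, 293724) ≈ -7.9500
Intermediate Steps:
f = -49 (f = Mul(-7, 7) = -49)
Function('D')(g, F) = Mul(6, g) (Function('D')(g, F) = Mul(Rational(1, 3), Mul(g, 18)) = Mul(Rational(1, 3), Mul(18, g)) = Mul(6, g))
Function('Q')(L) = Add(-8, Mul(Rational(1, 4), Pow(Add(-49, L), 2))) (Function('Q')(L) = Add(-8, Mul(Rational(1, 4), Pow(Add(L, -49), 2))) = Add(-8, Mul(Rational(1, 4), Pow(Add(-49, L), 2))))
Add(Function('Q')(Add(Function('Z')(-3), Mul(4, 13))), Mul(Function('D')(181, 159), Pow(48954, -1))) = Add(Add(-8, Mul(Rational(1, 4), Pow(Add(-49, Add(Mul(8, Pow(-3, -1)), Mul(4, 13))), 2))), Mul(Mul(6, 181), Pow(48954, -1))) = Add(Add(-8, Mul(Rational(1, 4), Pow(Add(-49, Add(Mul(8, Rational(-1, 3)), 52)), 2))), Mul(1086, Rational(1, 48954))) = Add(Add(-8, Mul(Rational(1, 4), Pow(Add(-49, Add(Rational(-8, 3), 52)), 2))), Rational(181, 8159)) = Add(Add(-8, Mul(Rational(1, 4), Pow(Add(-49, Rational(148, 3)), 2))), Rational(181, 8159)) = Add(Add(-8, Mul(Rational(1, 4), Pow(Rational(1, 3), 2))), Rational(181, 8159)) = Add(Add(-8, Mul(Rational(1, 4), Rational(1, 9))), Rational(181, 8159)) = Add(Add(-8, Rational(1, 36)), Rational(181, 8159)) = Add(Rational(-287, 36), Rational(181, 8159)) = Rational(-2335117, 293724)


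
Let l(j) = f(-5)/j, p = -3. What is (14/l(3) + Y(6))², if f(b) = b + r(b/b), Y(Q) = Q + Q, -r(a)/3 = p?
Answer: 2025/4 ≈ 506.25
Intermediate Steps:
r(a) = 9 (r(a) = -3*(-3) = 9)
Y(Q) = 2*Q
f(b) = 9 + b (f(b) = b + 9 = 9 + b)
l(j) = 4/j (l(j) = (9 - 5)/j = 4/j)
(14/l(3) + Y(6))² = (14/((4/3)) + 2*6)² = (14/((4*(⅓))) + 12)² = (14/(4/3) + 12)² = (14*(¾) + 12)² = (21/2 + 12)² = (45/2)² = 2025/4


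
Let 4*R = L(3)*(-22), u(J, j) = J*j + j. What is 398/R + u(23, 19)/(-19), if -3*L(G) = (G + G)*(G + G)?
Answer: -593/33 ≈ -17.970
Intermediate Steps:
L(G) = -4*G**2/3 (L(G) = -(G + G)*(G + G)/3 = -2*G*2*G/3 = -4*G**2/3)
u(J, j) = j + J*j
R = 66 (R = (-4/3*3**2*(-22))/4 = (-4/3*9*(-22))/4 = (-12*(-22))/4 = (1/4)*264 = 66)
398/R + u(23, 19)/(-19) = 398/66 + (19*(1 + 23))/(-19) = 398*(1/66) + (19*24)*(-1/19) = 199/33 + 456*(-1/19) = 199/33 - 24 = -593/33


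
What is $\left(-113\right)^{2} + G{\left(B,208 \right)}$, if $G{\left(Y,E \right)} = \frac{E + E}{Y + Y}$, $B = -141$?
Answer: $\frac{1800221}{141} \approx 12768.0$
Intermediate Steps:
$G{\left(Y,E \right)} = \frac{E}{Y}$ ($G{\left(Y,E \right)} = \frac{2 E}{2 Y} = 2 E \frac{1}{2 Y} = \frac{E}{Y}$)
$\left(-113\right)^{2} + G{\left(B,208 \right)} = \left(-113\right)^{2} + \frac{208}{-141} = 12769 + 208 \left(- \frac{1}{141}\right) = 12769 - \frac{208}{141} = \frac{1800221}{141}$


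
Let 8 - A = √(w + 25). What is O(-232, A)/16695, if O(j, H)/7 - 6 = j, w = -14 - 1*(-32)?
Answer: -226/2385 ≈ -0.094759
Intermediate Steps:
w = 18 (w = -14 + 32 = 18)
A = 8 - √43 (A = 8 - √(18 + 25) = 8 - √43 ≈ 1.4426)
O(j, H) = 42 + 7*j
O(-232, A)/16695 = (42 + 7*(-232))/16695 = (42 - 1624)*(1/16695) = -1582*1/16695 = -226/2385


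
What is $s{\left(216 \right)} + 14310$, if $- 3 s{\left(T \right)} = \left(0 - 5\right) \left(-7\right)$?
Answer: $\frac{42895}{3} \approx 14298.0$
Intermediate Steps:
$s{\left(T \right)} = - \frac{35}{3}$ ($s{\left(T \right)} = - \frac{\left(0 - 5\right) \left(-7\right)}{3} = - \frac{\left(-5\right) \left(-7\right)}{3} = \left(- \frac{1}{3}\right) 35 = - \frac{35}{3}$)
$s{\left(216 \right)} + 14310 = - \frac{35}{3} + 14310 = \frac{42895}{3}$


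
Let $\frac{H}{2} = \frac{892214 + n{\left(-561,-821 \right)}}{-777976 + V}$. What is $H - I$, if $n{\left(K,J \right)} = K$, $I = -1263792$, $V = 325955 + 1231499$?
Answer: $\frac{70364274563}{55677} \approx 1.2638 \cdot 10^{6}$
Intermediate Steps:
$V = 1557454$
$H = \frac{127379}{55677}$ ($H = 2 \frac{892214 - 561}{-777976 + 1557454} = 2 \cdot \frac{891653}{779478} = 2 \cdot 891653 \cdot \frac{1}{779478} = 2 \cdot \frac{127379}{111354} = \frac{127379}{55677} \approx 2.2878$)
$H - I = \frac{127379}{55677} - -1263792 = \frac{127379}{55677} + 1263792 = \frac{70364274563}{55677}$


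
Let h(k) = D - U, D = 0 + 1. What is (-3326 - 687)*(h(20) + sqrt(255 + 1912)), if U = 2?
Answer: 4013 - 4013*sqrt(2167) ≈ -1.8280e+5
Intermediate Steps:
D = 1
h(k) = -1 (h(k) = 1 - 1*2 = 1 - 2 = -1)
(-3326 - 687)*(h(20) + sqrt(255 + 1912)) = (-3326 - 687)*(-1 + sqrt(255 + 1912)) = -4013*(-1 + sqrt(2167)) = 4013 - 4013*sqrt(2167)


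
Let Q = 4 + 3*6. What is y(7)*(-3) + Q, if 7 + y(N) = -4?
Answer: 55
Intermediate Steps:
Q = 22 (Q = 4 + 18 = 22)
y(N) = -11 (y(N) = -7 - 4 = -11)
y(7)*(-3) + Q = -11*(-3) + 22 = 33 + 22 = 55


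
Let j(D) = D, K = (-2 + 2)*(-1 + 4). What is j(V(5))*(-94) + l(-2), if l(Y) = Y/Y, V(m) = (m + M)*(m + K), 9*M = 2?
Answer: -22081/9 ≈ -2453.4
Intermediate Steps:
M = 2/9 (M = (⅑)*2 = 2/9 ≈ 0.22222)
K = 0 (K = 0*3 = 0)
V(m) = m*(2/9 + m) (V(m) = (m + 2/9)*(m + 0) = (2/9 + m)*m = m*(2/9 + m))
l(Y) = 1
j(V(5))*(-94) + l(-2) = ((⅑)*5*(2 + 9*5))*(-94) + 1 = ((⅑)*5*(2 + 45))*(-94) + 1 = ((⅑)*5*47)*(-94) + 1 = (235/9)*(-94) + 1 = -22090/9 + 1 = -22081/9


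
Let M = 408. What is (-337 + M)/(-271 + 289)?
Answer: 71/18 ≈ 3.9444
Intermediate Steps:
(-337 + M)/(-271 + 289) = (-337 + 408)/(-271 + 289) = 71/18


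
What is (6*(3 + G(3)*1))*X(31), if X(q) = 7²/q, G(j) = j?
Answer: 1764/31 ≈ 56.903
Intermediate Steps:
X(q) = 49/q
(6*(3 + G(3)*1))*X(31) = (6*(3 + 3*1))*(49/31) = (6*(3 + 3))*(49*(1/31)) = (6*6)*(49/31) = 36*(49/31) = 1764/31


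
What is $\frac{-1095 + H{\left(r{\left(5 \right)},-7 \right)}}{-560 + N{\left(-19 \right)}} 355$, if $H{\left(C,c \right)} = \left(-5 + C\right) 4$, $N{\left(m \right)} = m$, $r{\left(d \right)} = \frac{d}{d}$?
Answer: $\frac{394405}{579} \approx 681.18$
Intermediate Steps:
$r{\left(d \right)} = 1$
$H{\left(C,c \right)} = -20 + 4 C$
$\frac{-1095 + H{\left(r{\left(5 \right)},-7 \right)}}{-560 + N{\left(-19 \right)}} 355 = \frac{-1095 + \left(-20 + 4 \cdot 1\right)}{-560 - 19} \cdot 355 = \frac{-1095 + \left(-20 + 4\right)}{-579} \cdot 355 = \left(-1095 - 16\right) \left(- \frac{1}{579}\right) 355 = \left(-1111\right) \left(- \frac{1}{579}\right) 355 = \frac{1111}{579} \cdot 355 = \frac{394405}{579}$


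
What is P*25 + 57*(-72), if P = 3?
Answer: -4029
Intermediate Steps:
P*25 + 57*(-72) = 3*25 + 57*(-72) = 75 - 4104 = -4029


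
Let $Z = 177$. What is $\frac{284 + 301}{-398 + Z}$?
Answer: $- \frac{45}{17} \approx -2.6471$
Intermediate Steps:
$\frac{284 + 301}{-398 + Z} = \frac{284 + 301}{-398 + 177} = \frac{585}{-221} = 585 \left(- \frac{1}{221}\right) = - \frac{45}{17}$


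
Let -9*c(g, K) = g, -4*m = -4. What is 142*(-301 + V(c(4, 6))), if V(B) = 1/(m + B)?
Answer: -212432/5 ≈ -42486.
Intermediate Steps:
m = 1 (m = -1/4*(-4) = 1)
c(g, K) = -g/9
V(B) = 1/(1 + B)
142*(-301 + V(c(4, 6))) = 142*(-301 + 1/(1 - 1/9*4)) = 142*(-301 + 1/(1 - 4/9)) = 142*(-301 + 1/(5/9)) = 142*(-301 + 9/5) = 142*(-1496/5) = -212432/5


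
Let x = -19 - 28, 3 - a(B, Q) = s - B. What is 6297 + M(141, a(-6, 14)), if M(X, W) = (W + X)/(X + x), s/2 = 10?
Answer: 296018/47 ≈ 6298.3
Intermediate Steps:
s = 20 (s = 2*10 = 20)
a(B, Q) = -17 + B (a(B, Q) = 3 - (20 - B) = 3 + (-20 + B) = -17 + B)
x = -47
M(X, W) = (W + X)/(-47 + X) (M(X, W) = (W + X)/(X - 47) = (W + X)/(-47 + X))
6297 + M(141, a(-6, 14)) = 6297 + ((-17 - 6) + 141)/(-47 + 141) = 6297 + (-23 + 141)/94 = 6297 + (1/94)*118 = 6297 + 59/47 = 296018/47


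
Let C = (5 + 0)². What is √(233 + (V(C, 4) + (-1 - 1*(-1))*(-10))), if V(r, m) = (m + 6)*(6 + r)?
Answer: √543 ≈ 23.302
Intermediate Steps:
C = 25 (C = 5² = 25)
V(r, m) = (6 + m)*(6 + r)
√(233 + (V(C, 4) + (-1 - 1*(-1))*(-10))) = √(233 + ((36 + 6*4 + 6*25 + 4*25) + (-1 - 1*(-1))*(-10))) = √(233 + ((36 + 24 + 150 + 100) + (-1 + 1)*(-10))) = √(233 + (310 + 0*(-10))) = √(233 + (310 + 0)) = √(233 + 310) = √543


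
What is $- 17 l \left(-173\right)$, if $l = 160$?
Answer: $470560$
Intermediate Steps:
$- 17 l \left(-173\right) = \left(-17\right) 160 \left(-173\right) = \left(-2720\right) \left(-173\right) = 470560$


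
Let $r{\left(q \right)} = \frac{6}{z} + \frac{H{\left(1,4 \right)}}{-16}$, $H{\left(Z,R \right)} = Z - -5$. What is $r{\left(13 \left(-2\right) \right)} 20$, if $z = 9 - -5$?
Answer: $\frac{15}{14} \approx 1.0714$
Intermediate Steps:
$H{\left(Z,R \right)} = 5 + Z$ ($H{\left(Z,R \right)} = Z + 5 = 5 + Z$)
$z = 14$ ($z = 9 + 5 = 14$)
$r{\left(q \right)} = \frac{3}{56}$ ($r{\left(q \right)} = \frac{6}{14} + \frac{5 + 1}{-16} = 6 \cdot \frac{1}{14} + 6 \left(- \frac{1}{16}\right) = \frac{3}{7} - \frac{3}{8} = \frac{3}{56}$)
$r{\left(13 \left(-2\right) \right)} 20 = \frac{3}{56} \cdot 20 = \frac{15}{14}$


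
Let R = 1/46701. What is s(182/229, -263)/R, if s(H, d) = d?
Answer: -12282363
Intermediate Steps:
R = 1/46701 ≈ 2.1413e-5
s(182/229, -263)/R = -263/1/46701 = -263*46701 = -12282363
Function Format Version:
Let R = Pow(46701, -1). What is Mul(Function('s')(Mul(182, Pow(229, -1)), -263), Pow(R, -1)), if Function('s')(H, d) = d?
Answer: -12282363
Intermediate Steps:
R = Rational(1, 46701) ≈ 2.1413e-5
Mul(Function('s')(Mul(182, Pow(229, -1)), -263), Pow(R, -1)) = Mul(-263, Pow(Rational(1, 46701), -1)) = Mul(-263, 46701) = -12282363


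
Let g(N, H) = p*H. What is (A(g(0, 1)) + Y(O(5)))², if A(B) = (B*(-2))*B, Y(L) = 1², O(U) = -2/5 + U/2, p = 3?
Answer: 289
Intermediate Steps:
g(N, H) = 3*H
O(U) = -⅖ + U/2 (O(U) = -2*⅕ + U*(½) = -⅖ + U/2)
Y(L) = 1
A(B) = -2*B² (A(B) = (-2*B)*B = -2*B²)
(A(g(0, 1)) + Y(O(5)))² = (-2*(3*1)² + 1)² = (-2*3² + 1)² = (-2*9 + 1)² = (-18 + 1)² = (-17)² = 289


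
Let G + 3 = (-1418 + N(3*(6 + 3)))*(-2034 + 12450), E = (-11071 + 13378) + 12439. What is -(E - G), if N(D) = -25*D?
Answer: -21815437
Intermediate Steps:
E = 14746 (E = 2307 + 12439 = 14746)
G = -21800691 (G = -3 + (-1418 - 75*(6 + 3))*(-2034 + 12450) = -3 + (-1418 - 75*9)*10416 = -3 + (-1418 - 25*27)*10416 = -3 + (-1418 - 675)*10416 = -3 - 2093*10416 = -3 - 21800688 = -21800691)
-(E - G) = -(14746 - 1*(-21800691)) = -(14746 + 21800691) = -1*21815437 = -21815437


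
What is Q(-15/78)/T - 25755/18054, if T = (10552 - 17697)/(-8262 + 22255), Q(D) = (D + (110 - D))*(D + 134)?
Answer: -189575714803/6576258 ≈ -28827.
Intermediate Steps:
Q(D) = 14740 + 110*D (Q(D) = 110*(134 + D) = 14740 + 110*D)
T = -7145/13993 ≈ -0.51061
Q(-15/78)/T - 25755/18054 = (14740 + 110*(-15/78))/(-7145/13993) - 25755/18054 = (14740 + 110*(-15*1/78))*(-13993/7145) - 25755*1/18054 = (14740 + 110*(-5/26))*(-13993/7145) - 505/354 = (14740 - 275/13)*(-13993/7145) - 505/354 = (191345/13)*(-13993/7145) - 505/354 = -535498117/18577 - 505/354 = -189575714803/6576258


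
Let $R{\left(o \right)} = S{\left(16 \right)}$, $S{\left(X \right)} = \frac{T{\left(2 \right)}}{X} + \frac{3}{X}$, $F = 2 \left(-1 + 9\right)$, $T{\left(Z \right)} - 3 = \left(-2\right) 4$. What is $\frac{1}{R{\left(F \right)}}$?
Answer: $-8$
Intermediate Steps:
$T{\left(Z \right)} = -5$ ($T{\left(Z \right)} = 3 - 8 = -5$)
$F = 16$ ($F = 2 \cdot 8 = 16$)
$S{\left(X \right)} = - \frac{2}{X}$ ($S{\left(X \right)} = - \frac{5}{X} + \frac{3}{X} = - \frac{2}{X}$)
$R{\left(o \right)} = - \frac{1}{8}$ ($R{\left(o \right)} = - \frac{2}{16} = \left(-2\right) \frac{1}{16} = - \frac{1}{8}$)
$\frac{1}{R{\left(F \right)}} = \frac{1}{- \frac{1}{8}} = -8$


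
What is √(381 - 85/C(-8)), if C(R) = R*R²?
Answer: √390314/32 ≈ 19.523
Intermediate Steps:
C(R) = R³
√(381 - 85/C(-8)) = √(381 - 85/((-8)³)) = √(381 - 85/(-512)) = √(381 - 85*(-1/512)) = √(381 + 85/512) = √(195157/512) = √390314/32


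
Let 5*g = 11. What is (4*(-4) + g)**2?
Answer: 4761/25 ≈ 190.44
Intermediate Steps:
g = 11/5 (g = (1/5)*11 = 11/5 ≈ 2.2000)
(4*(-4) + g)**2 = (4*(-4) + 11/5)**2 = (-16 + 11/5)**2 = (-69/5)**2 = 4761/25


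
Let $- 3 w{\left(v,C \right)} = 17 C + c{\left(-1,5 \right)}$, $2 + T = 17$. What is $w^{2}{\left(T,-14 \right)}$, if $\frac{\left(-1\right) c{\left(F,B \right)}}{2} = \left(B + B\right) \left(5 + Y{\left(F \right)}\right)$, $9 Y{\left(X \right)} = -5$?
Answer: $\frac{8655364}{729} \approx 11873.0$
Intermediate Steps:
$T = 15$ ($T = -2 + 17 = 15$)
$Y{\left(X \right)} = - \frac{5}{9}$ ($Y{\left(X \right)} = \frac{1}{9} \left(-5\right) = - \frac{5}{9}$)
$c{\left(F,B \right)} = - \frac{160 B}{9}$ ($c{\left(F,B \right)} = - 2 \left(B + B\right) \left(5 - \frac{5}{9}\right) = - 2 \cdot 2 B \frac{40}{9} = - 2 \frac{80 B}{9} = - \frac{160 B}{9}$)
$w{\left(v,C \right)} = \frac{800}{27} - \frac{17 C}{3}$ ($w{\left(v,C \right)} = - \frac{17 C - \frac{800}{9}}{3} = - \frac{- \frac{800}{9} + 17 C}{3} = \frac{800}{27} - \frac{17 C}{3}$)
$w^{2}{\left(T,-14 \right)} = \left(\frac{800}{27} - - \frac{238}{3}\right)^{2} = \left(\frac{800}{27} + \frac{238}{3}\right)^{2} = \left(\frac{2942}{27}\right)^{2} = \frac{8655364}{729}$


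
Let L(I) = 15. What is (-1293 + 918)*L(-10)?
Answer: -5625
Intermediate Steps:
(-1293 + 918)*L(-10) = (-1293 + 918)*15 = -375*15 = -5625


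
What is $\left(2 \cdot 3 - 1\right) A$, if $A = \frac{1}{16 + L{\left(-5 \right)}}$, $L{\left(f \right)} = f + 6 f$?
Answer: $- \frac{5}{19} \approx -0.26316$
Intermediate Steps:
$L{\left(f \right)} = 7 f$
$A = - \frac{1}{19}$ ($A = \frac{1}{16 + 7 \left(-5\right)} = \frac{1}{16 - 35} = \frac{1}{-19} = - \frac{1}{19} \approx -0.052632$)
$\left(2 \cdot 3 - 1\right) A = \left(2 \cdot 3 - 1\right) \left(- \frac{1}{19}\right) = \left(6 - 1\right) \left(- \frac{1}{19}\right) = 5 \left(- \frac{1}{19}\right) = - \frac{5}{19}$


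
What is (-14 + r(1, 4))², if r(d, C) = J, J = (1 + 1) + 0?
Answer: 144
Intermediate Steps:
J = 2 (J = 2 + 0 = 2)
r(d, C) = 2
(-14 + r(1, 4))² = (-14 + 2)² = (-12)² = 144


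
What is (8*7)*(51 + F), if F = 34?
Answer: 4760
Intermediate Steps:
(8*7)*(51 + F) = (8*7)*(51 + 34) = 56*85 = 4760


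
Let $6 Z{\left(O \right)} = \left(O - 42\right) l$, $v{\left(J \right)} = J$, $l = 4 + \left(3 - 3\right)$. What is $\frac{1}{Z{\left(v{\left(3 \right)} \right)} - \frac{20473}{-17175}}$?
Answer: $- \frac{17175}{426077} \approx -0.04031$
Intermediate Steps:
$l = 4$ ($l = 4 + 0 = 4$)
$Z{\left(O \right)} = -28 + \frac{2 O}{3}$ ($Z{\left(O \right)} = \frac{\left(O - 42\right) 4}{6} = \frac{\left(-42 + O\right) 4}{6} = \frac{-168 + 4 O}{6} = -28 + \frac{2 O}{3}$)
$\frac{1}{Z{\left(v{\left(3 \right)} \right)} - \frac{20473}{-17175}} = \frac{1}{\left(-28 + \frac{2}{3} \cdot 3\right) - \frac{20473}{-17175}} = \frac{1}{\left(-28 + 2\right) - - \frac{20473}{17175}} = \frac{1}{-26 + \frac{20473}{17175}} = \frac{1}{- \frac{426077}{17175}} = - \frac{17175}{426077}$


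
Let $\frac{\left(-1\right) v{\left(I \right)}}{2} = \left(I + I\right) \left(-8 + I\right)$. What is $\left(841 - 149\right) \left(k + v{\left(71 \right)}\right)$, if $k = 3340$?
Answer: $-10069984$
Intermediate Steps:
$v{\left(I \right)} = - 4 I \left(-8 + I\right)$ ($v{\left(I \right)} = - 2 \left(I + I\right) \left(-8 + I\right) = - 2 \cdot 2 I \left(-8 + I\right) = - 4 I \left(-8 + I\right)$)
$\left(841 - 149\right) \left(k + v{\left(71 \right)}\right) = \left(841 - 149\right) \left(3340 + 4 \cdot 71 \left(8 - 71\right)\right) = 692 \left(3340 + 4 \cdot 71 \left(8 - 71\right)\right) = 692 \left(3340 + 4 \cdot 71 \left(-63\right)\right) = 692 \left(3340 - 17892\right) = 692 \left(-14552\right) = -10069984$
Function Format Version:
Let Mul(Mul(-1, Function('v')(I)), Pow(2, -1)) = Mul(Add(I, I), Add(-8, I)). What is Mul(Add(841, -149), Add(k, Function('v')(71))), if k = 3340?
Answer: -10069984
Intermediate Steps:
Function('v')(I) = Mul(-4, I, Add(-8, I)) (Function('v')(I) = Mul(-2, Mul(Add(I, I), Add(-8, I))) = Mul(-2, Mul(Mul(2, I), Add(-8, I))) = Mul(-2, Mul(2, I, Add(-8, I))) = Mul(-4, I, Add(-8, I)))
Mul(Add(841, -149), Add(k, Function('v')(71))) = Mul(Add(841, -149), Add(3340, Mul(4, 71, Add(8, Mul(-1, 71))))) = Mul(692, Add(3340, Mul(4, 71, Add(8, -71)))) = Mul(692, Add(3340, Mul(4, 71, -63))) = Mul(692, Add(3340, -17892)) = Mul(692, -14552) = -10069984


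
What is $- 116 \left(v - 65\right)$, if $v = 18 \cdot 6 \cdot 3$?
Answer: $-30044$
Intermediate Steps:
$v = 324$ ($v = 18 \cdot 18 = 324$)
$- 116 \left(v - 65\right) = - 116 \left(324 - 65\right) = \left(-116\right) 259 = -30044$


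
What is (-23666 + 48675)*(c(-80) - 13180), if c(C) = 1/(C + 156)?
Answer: -25050990111/76 ≈ -3.2962e+8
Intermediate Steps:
c(C) = 1/(156 + C)
(-23666 + 48675)*(c(-80) - 13180) = (-23666 + 48675)*(1/(156 - 80) - 13180) = 25009*(1/76 - 13180) = 25009*(-1001679/76) = -25050990111/76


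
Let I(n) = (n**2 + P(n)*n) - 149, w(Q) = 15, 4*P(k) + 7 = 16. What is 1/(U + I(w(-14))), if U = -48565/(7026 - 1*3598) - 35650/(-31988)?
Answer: 6853429/662708269 ≈ 0.010342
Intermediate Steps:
P(k) = 9/4 (P(k) = -7/4 + (1/4)*16 = -7/4 + 4 = 9/4)
I(n) = -149 + n**2 + 9*n/4 (I(n) = (n**2 + 9*n/4) - 149 = -149 + n**2 + 9*n/4)
U = -357822255/27413716 (U = -48565/(7026 - 3598) - 35650*(-1/31988) = -48565/3428 + 17825/15994 = -357822255/27413716 ≈ -13.053)
1/(U + I(w(-14))) = 1/(-357822255/27413716 + (-149 + 15**2 + (9/4)*15)) = 1/(-357822255/27413716 + (-149 + 225 + 135/4)) = 1/(-357822255/27413716 + 439/4) = 1/(662708269/6853429) = 6853429/662708269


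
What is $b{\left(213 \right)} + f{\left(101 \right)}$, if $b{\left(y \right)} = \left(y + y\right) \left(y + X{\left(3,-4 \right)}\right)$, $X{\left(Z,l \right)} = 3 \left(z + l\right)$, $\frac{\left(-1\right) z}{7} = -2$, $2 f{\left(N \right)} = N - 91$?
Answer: $103523$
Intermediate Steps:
$f{\left(N \right)} = - \frac{91}{2} + \frac{N}{2}$ ($f{\left(N \right)} = \frac{N - 91}{2} = \frac{-91 + N}{2} = - \frac{91}{2} + \frac{N}{2}$)
$z = 14$ ($z = \left(-7\right) \left(-2\right) = 14$)
$X{\left(Z,l \right)} = 42 + 3 l$ ($X{\left(Z,l \right)} = 3 \left(14 + l\right) = 42 + 3 l$)
$b{\left(y \right)} = 2 y \left(30 + y\right)$ ($b{\left(y \right)} = \left(y + y\right) \left(y + \left(42 + 3 \left(-4\right)\right)\right) = 2 y \left(y + \left(42 - 12\right)\right) = 2 y \left(y + 30\right) = 2 y \left(30 + y\right)$)
$b{\left(213 \right)} + f{\left(101 \right)} = 2 \cdot 213 \left(30 + 213\right) + \left(- \frac{91}{2} + \frac{1}{2} \cdot 101\right) = 2 \cdot 213 \cdot 243 + \left(- \frac{91}{2} + \frac{101}{2}\right) = 103518 + 5 = 103523$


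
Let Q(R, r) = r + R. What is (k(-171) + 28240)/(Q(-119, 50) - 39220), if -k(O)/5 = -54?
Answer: -28510/39289 ≈ -0.72565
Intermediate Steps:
Q(R, r) = R + r
k(O) = 270 (k(O) = -5*(-54) = 270)
(k(-171) + 28240)/(Q(-119, 50) - 39220) = (270 + 28240)/((-119 + 50) - 39220) = 28510/(-69 - 39220) = 28510/(-39289) = 28510*(-1/39289) = -28510/39289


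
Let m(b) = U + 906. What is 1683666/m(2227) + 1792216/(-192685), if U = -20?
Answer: 161414639917/85359455 ≈ 1891.0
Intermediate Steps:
m(b) = 886 (m(b) = -20 + 906 = 886)
1683666/m(2227) + 1792216/(-192685) = 1683666/886 + 1792216/(-192685) = 1683666*(1/886) + 1792216*(-1/192685) = 841833/443 - 1792216/192685 = 161414639917/85359455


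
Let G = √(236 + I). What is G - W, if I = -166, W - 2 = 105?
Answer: -107 + √70 ≈ -98.633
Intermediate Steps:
W = 107 (W = 2 + 105 = 107)
G = √70 (G = √(236 - 166) = √70 ≈ 8.3666)
G - W = √70 - 1*107 = √70 - 107 = -107 + √70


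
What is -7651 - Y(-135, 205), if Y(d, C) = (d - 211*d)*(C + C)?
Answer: -11631151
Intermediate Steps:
Y(d, C) = -420*C*d (Y(d, C) = (-210*d)*(2*C) = -420*C*d)
-7651 - Y(-135, 205) = -7651 - (-420)*205*(-135) = -7651 - 1*11623500 = -7651 - 11623500 = -11631151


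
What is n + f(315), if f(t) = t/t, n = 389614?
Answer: 389615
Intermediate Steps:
f(t) = 1
n + f(315) = 389614 + 1 = 389615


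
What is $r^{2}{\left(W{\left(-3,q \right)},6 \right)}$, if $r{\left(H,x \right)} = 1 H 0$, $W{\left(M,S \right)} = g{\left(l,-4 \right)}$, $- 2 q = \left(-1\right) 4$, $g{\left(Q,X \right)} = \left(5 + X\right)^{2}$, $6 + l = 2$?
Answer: $0$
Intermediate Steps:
$l = -4$ ($l = -6 + 2 = -4$)
$q = 2$ ($q = - \frac{\left(-1\right) 4}{2} = \left(- \frac{1}{2}\right) \left(-4\right) = 2$)
$W{\left(M,S \right)} = 1$ ($W{\left(M,S \right)} = \left(5 - 4\right)^{2} = 1^{2} = 1$)
$r{\left(H,x \right)} = 0$ ($r{\left(H,x \right)} = H 0 = 0$)
$r^{2}{\left(W{\left(-3,q \right)},6 \right)} = 0^{2} = 0$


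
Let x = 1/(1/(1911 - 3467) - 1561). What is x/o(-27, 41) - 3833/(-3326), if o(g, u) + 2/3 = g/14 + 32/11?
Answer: 449188222191/390464600530 ≈ 1.1504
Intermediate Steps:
o(g, u) = 74/33 + g/14 (o(g, u) = -⅔ + (g/14 + 32/11) = -⅔ + (32/11 + g/14) = 74/33 + g/14)
x = -1556/2428917 (x = 1/(1/(-1556) - 1561) = 1/(-1/1556 - 1561) = 1/(-2428917/1556) = -1556/2428917 ≈ -0.00064061)
x/o(-27, 41) - 3833/(-3326) = -1556/(2428917*(74/33 + (1/14)*(-27))) - 3833/(-3326) = -1556/(2428917*(74/33 - 27/14)) - 3833*(-1/3326) = -1556/(2428917*145/462) + 3833/3326 = -1556/2428917*462/145 + 3833/3326 = -239624/117397655 + 3833/3326 = 449188222191/390464600530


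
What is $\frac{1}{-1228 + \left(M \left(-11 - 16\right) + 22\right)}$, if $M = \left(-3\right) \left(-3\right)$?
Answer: $- \frac{1}{1449} \approx -0.00069013$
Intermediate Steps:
$M = 9$
$\frac{1}{-1228 + \left(M \left(-11 - 16\right) + 22\right)} = \frac{1}{-1228 + \left(9 \left(-11 - 16\right) + 22\right)} = \frac{1}{-1228 + \left(9 \left(-27\right) + 22\right)} = \frac{1}{-1228 + \left(-243 + 22\right)} = \frac{1}{-1228 - 221} = \frac{1}{-1449} = - \frac{1}{1449}$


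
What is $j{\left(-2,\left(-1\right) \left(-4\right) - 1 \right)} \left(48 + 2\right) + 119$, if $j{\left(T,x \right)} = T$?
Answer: $19$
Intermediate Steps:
$j{\left(-2,\left(-1\right) \left(-4\right) - 1 \right)} \left(48 + 2\right) + 119 = - 2 \left(48 + 2\right) + 119 = \left(-2\right) 50 + 119 = -100 + 119 = 19$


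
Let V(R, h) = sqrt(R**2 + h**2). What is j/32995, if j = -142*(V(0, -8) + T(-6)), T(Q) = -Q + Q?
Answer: -1136/32995 ≈ -0.034429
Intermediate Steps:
T(Q) = 0
j = -1136 (j = -142*(sqrt(0**2 + (-8)**2) + 0) = -142*(sqrt(0 + 64) + 0) = -142*(sqrt(64) + 0) = -142*(8 + 0) = -142*8 = -1136)
j/32995 = -1136/32995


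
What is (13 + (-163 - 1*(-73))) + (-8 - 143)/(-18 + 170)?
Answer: -11855/152 ≈ -77.993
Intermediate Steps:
(13 + (-163 - 1*(-73))) + (-8 - 143)/(-18 + 170) = (13 + (-163 + 73)) - 151/152 = (13 - 90) - 151*1/152 = -77 - 151/152 = -11855/152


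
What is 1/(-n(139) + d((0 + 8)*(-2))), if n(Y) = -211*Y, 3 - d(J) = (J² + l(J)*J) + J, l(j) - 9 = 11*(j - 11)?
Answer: 1/24484 ≈ 4.0843e-5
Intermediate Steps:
l(j) = -112 + 11*j (l(j) = 9 + 11*(j - 11) = 9 + 11*(-11 + j) = 9 + (-121 + 11*j) = -112 + 11*j)
d(J) = 3 - J - J² - J*(-112 + 11*J) (d(J) = 3 - ((J² + (-112 + 11*J)*J) + J) = 3 - ((J² + J*(-112 + 11*J)) + J) = 3 - (J + J² + J*(-112 + 11*J)) = 3 + (-J - J² - J*(-112 + 11*J)) = 3 - J - J² - J*(-112 + 11*J))
1/(-n(139) + d((0 + 8)*(-2))) = 1/(-(-211)*139 + (3 - 12*4*(0 + 8)² + 111*((0 + 8)*(-2)))) = 1/(-1*(-29329) + (3 - 12*(8*(-2))² + 111*(8*(-2)))) = 1/(29329 + (3 - 12*(-16)² + 111*(-16))) = 1/(29329 + (3 - 12*256 - 1776)) = 1/(29329 + (3 - 3072 - 1776)) = 1/(29329 - 4845) = 1/24484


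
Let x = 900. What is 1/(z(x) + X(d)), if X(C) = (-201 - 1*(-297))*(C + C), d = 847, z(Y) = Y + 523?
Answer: 1/164047 ≈ 6.0958e-6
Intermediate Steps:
z(Y) = 523 + Y
X(C) = 192*C (X(C) = (-201 + 297)*(2*C) = 96*(2*C) = 192*C)
1/(z(x) + X(d)) = 1/((523 + 900) + 192*847) = 1/(1423 + 162624) = 1/164047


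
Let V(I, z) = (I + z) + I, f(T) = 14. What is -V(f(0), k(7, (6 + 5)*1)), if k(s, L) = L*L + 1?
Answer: -150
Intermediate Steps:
k(s, L) = 1 + L**2 (k(s, L) = L**2 + 1 = 1 + L**2)
V(I, z) = z + 2*I
-V(f(0), k(7, (6 + 5)*1)) = -((1 + ((6 + 5)*1)**2) + 2*14) = -((1 + (11*1)**2) + 28) = -((1 + 11**2) + 28) = -((1 + 121) + 28) = -(122 + 28) = -1*150 = -150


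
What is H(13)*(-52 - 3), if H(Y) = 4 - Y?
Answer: 495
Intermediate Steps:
H(13)*(-52 - 3) = (4 - 1*13)*(-52 - 3) = (4 - 13)*(-55) = -9*(-55) = 495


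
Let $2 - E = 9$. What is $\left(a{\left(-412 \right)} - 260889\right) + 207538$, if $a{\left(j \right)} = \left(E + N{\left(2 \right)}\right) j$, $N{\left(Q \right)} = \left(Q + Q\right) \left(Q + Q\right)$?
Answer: $-57059$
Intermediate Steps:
$E = -7$ ($E = 2 - 9 = -7$)
$N{\left(Q \right)} = 4 Q^{2}$ ($N{\left(Q \right)} = 2 Q 2 Q = 4 Q^{2}$)
$a{\left(j \right)} = 9 j$ ($a{\left(j \right)} = \left(-7 + 4 \cdot 2^{2}\right) j = \left(-7 + 4 \cdot 4\right) j = \left(-7 + 16\right) j = 9 j$)
$\left(a{\left(-412 \right)} - 260889\right) + 207538 = \left(9 \left(-412\right) - 260889\right) + 207538 = \left(-3708 - 260889\right) + 207538 = -264597 + 207538 = -57059$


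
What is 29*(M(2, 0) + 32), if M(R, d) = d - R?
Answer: 870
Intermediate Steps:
29*(M(2, 0) + 32) = 29*((0 - 1*2) + 32) = 29*((0 - 2) + 32) = 29*(-2 + 32) = 29*30 = 870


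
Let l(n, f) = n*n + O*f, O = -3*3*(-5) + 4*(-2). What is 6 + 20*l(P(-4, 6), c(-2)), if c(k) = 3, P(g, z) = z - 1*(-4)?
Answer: 4226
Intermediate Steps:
P(g, z) = 4 + z (P(g, z) = z + 4 = 4 + z)
O = 37 (O = -9*(-5) - 8 = 45 - 8 = 37)
l(n, f) = n**2 + 37*f (l(n, f) = n*n + 37*f = n**2 + 37*f)
6 + 20*l(P(-4, 6), c(-2)) = 6 + 20*((4 + 6)**2 + 37*3) = 6 + 20*(10**2 + 111) = 6 + 20*(100 + 111) = 6 + 20*211 = 6 + 4220 = 4226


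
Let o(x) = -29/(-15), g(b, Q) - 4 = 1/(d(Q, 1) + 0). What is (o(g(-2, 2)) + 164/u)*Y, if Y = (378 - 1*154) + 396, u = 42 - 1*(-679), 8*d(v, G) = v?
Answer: 2897756/2163 ≈ 1339.7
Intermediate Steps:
d(v, G) = v/8
u = 721 (u = 42 + 679 = 721)
Y = 620 (Y = (378 - 154) + 396 = 224 + 396 = 620)
g(b, Q) = 4 + 8/Q (g(b, Q) = 4 + 1/(Q/8 + 0) = 4 + 1/(Q/8) = 4 + 8/Q)
o(x) = 29/15 (o(x) = -29*(-1/15) = 29/15)
(o(g(-2, 2)) + 164/u)*Y = (29/15 + 164/721)*620 = (23369/10815)*620 = 2897756/2163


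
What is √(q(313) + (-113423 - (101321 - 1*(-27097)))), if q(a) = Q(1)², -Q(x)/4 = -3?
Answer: I*√241697 ≈ 491.63*I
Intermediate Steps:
Q(x) = 12 (Q(x) = -4*(-3) = 12)
q(a) = 144 (q(a) = 12² = 144)
√(q(313) + (-113423 - (101321 - 1*(-27097)))) = √(144 + (-113423 - (101321 - 1*(-27097)))) = √(144 + (-113423 - (101321 + 27097))) = √(144 + (-113423 - 1*128418)) = √(144 + (-113423 - 128418)) = √(144 - 241841) = √(-241697) = I*√241697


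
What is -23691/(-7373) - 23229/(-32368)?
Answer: 938097705/238649264 ≈ 3.9309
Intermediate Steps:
-23691/(-7373) - 23229/(-32368) = -23691*(-1/7373) - 23229*(-1/32368) = 23691/7373 + 23229/32368 = 938097705/238649264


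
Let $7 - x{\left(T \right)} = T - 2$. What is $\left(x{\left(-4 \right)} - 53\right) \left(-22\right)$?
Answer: $880$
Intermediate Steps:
$x{\left(T \right)} = 9 - T$ ($x{\left(T \right)} = 7 - \left(T - 2\right) = 7 - \left(-2 + T\right) = 9 - T$)
$\left(x{\left(-4 \right)} - 53\right) \left(-22\right) = \left(\left(9 - -4\right) - 53\right) \left(-22\right) = \left(\left(9 + 4\right) - 53\right) \left(-22\right) = \left(13 - 53\right) \left(-22\right) = \left(-40\right) \left(-22\right) = 880$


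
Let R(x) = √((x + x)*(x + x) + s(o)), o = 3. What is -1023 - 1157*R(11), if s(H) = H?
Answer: -1023 - 1157*√487 ≈ -26556.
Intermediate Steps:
R(x) = √(3 + 4*x²) (R(x) = √((x + x)*(x + x) + 3) = √((2*x)*(2*x) + 3) = √(4*x² + 3) = √(3 + 4*x²))
-1023 - 1157*R(11) = -1023 - 1157*√(3 + 4*11²) = -1023 - 1157*√(3 + 4*121) = -1023 - 1157*√(3 + 484) = -1023 - 1157*√487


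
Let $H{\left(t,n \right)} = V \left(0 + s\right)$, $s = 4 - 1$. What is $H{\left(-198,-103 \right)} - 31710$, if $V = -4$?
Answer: $-31722$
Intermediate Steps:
$s = 3$ ($s = 4 - 1 = 3$)
$H{\left(t,n \right)} = -12$ ($H{\left(t,n \right)} = - 4 \left(0 + 3\right) = \left(-4\right) 3 = -12$)
$H{\left(-198,-103 \right)} - 31710 = -12 - 31710 = -31722$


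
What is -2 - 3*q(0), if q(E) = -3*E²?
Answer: -2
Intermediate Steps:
-2 - 3*q(0) = -2 - (-9)*0² = -2 - (-9)*0 = -2 - 3*0 = -2 + 0 = -2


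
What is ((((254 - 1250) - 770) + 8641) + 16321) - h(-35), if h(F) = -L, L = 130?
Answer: 23326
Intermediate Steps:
h(F) = -130 (h(F) = -1*130 = -130)
((((254 - 1250) - 770) + 8641) + 16321) - h(-35) = ((((254 - 1250) - 770) + 8641) + 16321) - 1*(-130) = (((-996 - 770) + 8641) + 16321) + 130 = ((-1766 + 8641) + 16321) + 130 = (6875 + 16321) + 130 = 23196 + 130 = 23326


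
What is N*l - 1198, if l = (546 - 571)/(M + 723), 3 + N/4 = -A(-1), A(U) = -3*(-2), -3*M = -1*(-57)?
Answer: -210623/176 ≈ -1196.7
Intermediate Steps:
M = -19 (M = -(-1)*(-57)/3 = -⅓*57 = -19)
A(U) = 6
N = -36 (N = -12 + 4*(-1*6) = -12 + 4*(-6) = -12 - 24 = -36)
l = -25/704 (l = (546 - 571)/(-19 + 723) = -25/704 ≈ -0.035511)
N*l - 1198 = -36*(-25/704) - 1198 = 225/176 - 1198 = -210623/176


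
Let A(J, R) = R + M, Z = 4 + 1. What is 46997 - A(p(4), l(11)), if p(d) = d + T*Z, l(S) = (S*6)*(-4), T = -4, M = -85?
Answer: 47346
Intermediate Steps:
l(S) = -24*S (l(S) = (6*S)*(-4) = -24*S)
Z = 5
p(d) = -20 + d (p(d) = d - 4*5 = d - 20 = -20 + d)
A(J, R) = -85 + R (A(J, R) = R - 85 = -85 + R)
46997 - A(p(4), l(11)) = 46997 - (-85 - 24*11) = 46997 - (-85 - 264) = 46997 - 1*(-349) = 46997 + 349 = 47346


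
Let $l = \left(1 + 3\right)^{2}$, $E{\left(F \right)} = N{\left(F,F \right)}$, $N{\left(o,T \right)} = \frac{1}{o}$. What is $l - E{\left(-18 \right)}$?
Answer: $\frac{289}{18} \approx 16.056$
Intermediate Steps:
$E{\left(F \right)} = \frac{1}{F}$
$l = 16$ ($l = 4^{2} = 16$)
$l - E{\left(-18 \right)} = 16 - \frac{1}{-18} = 16 - - \frac{1}{18} = 16 + \frac{1}{18} = \frac{289}{18}$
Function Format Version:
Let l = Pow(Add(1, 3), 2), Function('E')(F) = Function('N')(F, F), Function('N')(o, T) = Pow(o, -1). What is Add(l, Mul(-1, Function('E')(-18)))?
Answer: Rational(289, 18) ≈ 16.056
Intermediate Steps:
Function('E')(F) = Pow(F, -1)
l = 16 (l = Pow(4, 2) = 16)
Add(l, Mul(-1, Function('E')(-18))) = Add(16, Mul(-1, Pow(-18, -1))) = Add(16, Mul(-1, Rational(-1, 18))) = Add(16, Rational(1, 18)) = Rational(289, 18)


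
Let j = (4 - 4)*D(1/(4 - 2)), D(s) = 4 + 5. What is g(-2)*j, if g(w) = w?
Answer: 0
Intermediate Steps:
D(s) = 9
j = 0 (j = (4 - 4)*9 = 0*9 = 0)
g(-2)*j = -2*0 = 0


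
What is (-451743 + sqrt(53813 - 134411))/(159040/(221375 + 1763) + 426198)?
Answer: -2191326729/2067415834 + 111569*I*sqrt(80598)/47550564182 ≈ -1.0599 + 0.00066612*I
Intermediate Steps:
(-451743 + sqrt(53813 - 134411))/(159040/(221375 + 1763) + 426198) = (-451743 + sqrt(-80598))/(159040/223138 + 426198) = (-451743 + I*sqrt(80598))/(159040*(1/223138) + 426198) = (-451743 + I*sqrt(80598))/(79520/111569 + 426198) = (-451743 + I*sqrt(80598))/(47550564182/111569) = (-451743 + I*sqrt(80598))*(111569/47550564182) = -2191326729/2067415834 + 111569*I*sqrt(80598)/47550564182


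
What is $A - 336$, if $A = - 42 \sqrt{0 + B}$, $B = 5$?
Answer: $-336 - 42 \sqrt{5} \approx -429.92$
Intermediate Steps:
$A = - 42 \sqrt{5}$ ($A = - 42 \sqrt{0 + 5} = - 42 \sqrt{5} \approx -93.915$)
$A - 336 = - 42 \sqrt{5} - 336 = -336 - 42 \sqrt{5}$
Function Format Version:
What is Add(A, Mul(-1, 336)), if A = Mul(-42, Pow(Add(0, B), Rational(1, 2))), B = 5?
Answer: Add(-336, Mul(-42, Pow(5, Rational(1, 2)))) ≈ -429.92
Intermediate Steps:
A = Mul(-42, Pow(5, Rational(1, 2))) (A = Mul(-42, Pow(Add(0, 5), Rational(1, 2))) = Mul(-42, Pow(5, Rational(1, 2))) ≈ -93.915)
Add(A, Mul(-1, 336)) = Add(Mul(-42, Pow(5, Rational(1, 2))), Mul(-1, 336)) = Add(Mul(-42, Pow(5, Rational(1, 2))), -336) = Add(-336, Mul(-42, Pow(5, Rational(1, 2))))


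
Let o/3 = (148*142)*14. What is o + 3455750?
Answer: 4338422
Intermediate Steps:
o = 882672 (o = 3*((148*142)*14) = 3*(21016*14) = 3*294224 = 882672)
o + 3455750 = 882672 + 3455750 = 4338422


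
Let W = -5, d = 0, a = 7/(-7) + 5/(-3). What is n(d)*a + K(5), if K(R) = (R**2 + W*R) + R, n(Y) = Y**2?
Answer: 5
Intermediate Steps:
a = -8/3 (a = 7*(-1/7) + 5*(-1/3) = -1 - 5/3 = -8/3 ≈ -2.6667)
K(R) = R**2 - 4*R (K(R) = (R**2 - 5*R) + R = R**2 - 4*R)
n(d)*a + K(5) = 0**2*(-8/3) + 5*(-4 + 5) = 0*(-8/3) + 5*1 = 0 + 5 = 5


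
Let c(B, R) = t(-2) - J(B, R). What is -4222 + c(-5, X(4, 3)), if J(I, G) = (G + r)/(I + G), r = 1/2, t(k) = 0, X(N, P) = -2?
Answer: -59111/14 ≈ -4222.2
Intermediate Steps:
r = ½ ≈ 0.50000
J(I, G) = (½ + G)/(G + I) (J(I, G) = (G + ½)/(I + G) = (½ + G)/(G + I))
c(B, R) = -(½ + R)/(B + R) (c(B, R) = 0 - (½ + R)/(R + B) = 0 - (½ + R)/(B + R) = -(½ + R)/(B + R))
-4222 + c(-5, X(4, 3)) = -4222 + (-½ - 1*(-2))/(-5 - 2) = -4222 + (-½ + 2)/(-7) = -4222 - ⅐*3/2 = -4222 - 3/14 = -59111/14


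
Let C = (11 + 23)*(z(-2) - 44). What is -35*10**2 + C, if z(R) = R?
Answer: -5064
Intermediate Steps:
C = -1564 (C = (11 + 23)*(-2 - 44) = 34*(-46) = -1564)
-35*10**2 + C = -35*10**2 - 1564 = -35*100 - 1564 = -3500 - 1564 = -5064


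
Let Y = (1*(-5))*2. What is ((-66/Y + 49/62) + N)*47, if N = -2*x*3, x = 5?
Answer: -329423/310 ≈ -1062.7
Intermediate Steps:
Y = -10 (Y = -5*2 = -10)
N = -30 (N = -2*5*3 = -10*3 = -30)
((-66/Y + 49/62) + N)*47 = ((-66/(-10) + 49/62) - 30)*47 = ((-66*(-⅒) + 49*(1/62)) - 30)*47 = ((33/5 + 49/62) - 30)*47 = (2291/310 - 30)*47 = -7009/310*47 = -329423/310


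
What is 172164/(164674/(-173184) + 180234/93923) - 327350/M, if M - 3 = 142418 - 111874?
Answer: 42769528747929276578/240511330318919 ≈ 1.7783e+5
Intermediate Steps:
M = 30547 (M = 3 + (142418 - 111874) = 3 + 30544 = 30547)
172164/(164674/(-173184) + 180234/93923) - 327350/M = 172164/(164674/(-173184) + 180234/93923) - 327350/30547 = 172164/(164674*(-1/173184) + 180234*(1/93923)) - 327350*1/30547 = 172164/(-82337/86592 + 180234/93923) - 327350/30547 = 172164/(7873484477/8132980416) - 327350/30547 = 172164*(8132980416/7873484477) - 327350/30547 = 1400206440340224/7873484477 - 327350/30547 = 42769528747929276578/240511330318919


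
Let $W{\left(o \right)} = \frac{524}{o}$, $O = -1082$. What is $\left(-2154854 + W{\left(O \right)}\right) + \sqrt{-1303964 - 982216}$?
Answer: $- \frac{1165776276}{541} + 6 i \sqrt{63505} \approx -2.1549 \cdot 10^{6} + 1512.0 i$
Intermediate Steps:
$\left(-2154854 + W{\left(O \right)}\right) + \sqrt{-1303964 - 982216} = \left(-2154854 + \frac{524}{-1082}\right) + \sqrt{-1303964 - 982216} = \left(-2154854 + 524 \left(- \frac{1}{1082}\right)\right) + \sqrt{-2286180} = \left(-2154854 - \frac{262}{541}\right) + 6 i \sqrt{63505} = - \frac{1165776276}{541} + 6 i \sqrt{63505}$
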